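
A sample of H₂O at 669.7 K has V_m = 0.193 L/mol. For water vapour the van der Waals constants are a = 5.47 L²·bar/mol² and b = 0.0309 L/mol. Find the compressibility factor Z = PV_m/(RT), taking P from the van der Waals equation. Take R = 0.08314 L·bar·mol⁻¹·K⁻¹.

Z ≈ 0.6816

P = RT/(V_m − b) − a/V_m² = (0.08314)(669.7)/(0.193 − 0.0309) − 5.47/(0.193)²
  = 55.679/0.16210 − 146.85 = 343.49 − 146.85 = 196.64 bar
Z = PV_m/(RT) = (196.64)(0.193)/((0.08314)(669.7)) = 37.952/55.679 = 0.6816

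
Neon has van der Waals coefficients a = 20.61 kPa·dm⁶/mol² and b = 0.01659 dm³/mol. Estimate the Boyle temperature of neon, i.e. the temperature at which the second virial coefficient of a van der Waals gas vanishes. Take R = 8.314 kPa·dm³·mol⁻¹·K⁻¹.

T_B ≈ 149.4 K

For a van der Waals gas the second virial coefficient B₂ = b − a/(RT) vanishes at T_B = a/(Rb).
T_B = 20.61/(8.314×0.01659) = 20.61/0.13793 = 149.4 K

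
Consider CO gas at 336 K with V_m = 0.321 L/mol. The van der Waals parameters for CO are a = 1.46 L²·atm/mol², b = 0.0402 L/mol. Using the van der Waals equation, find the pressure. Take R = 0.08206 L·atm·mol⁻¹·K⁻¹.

P ≈ 84.02 atm

P = RT/(V_m − b) − a/V_m²
RT/(V_m − b) = (0.08206)(336)/(0.321 − 0.0402) = 27.572/0.28080 = 98.191 atm
a/V_m² = 1.46/(0.321)² = 14.169 atm
P = 98.191 − 14.169 = 84.02 atm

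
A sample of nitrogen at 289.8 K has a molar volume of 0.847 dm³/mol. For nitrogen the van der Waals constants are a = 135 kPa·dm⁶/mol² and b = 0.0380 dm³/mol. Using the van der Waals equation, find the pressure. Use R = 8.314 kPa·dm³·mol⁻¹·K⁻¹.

P ≈ 2790 kPa

P = RT/(V_m − b) − a/V_m²
RT/(V_m − b) = (8.314)(289.8)/(0.847 − 0.0380) = 2409.4/0.80900 = 2978.2 kPa
a/V_m² = 135/(0.847)² = 188.18 kPa
P = 2978.2 − 188.18 = 2790 kPa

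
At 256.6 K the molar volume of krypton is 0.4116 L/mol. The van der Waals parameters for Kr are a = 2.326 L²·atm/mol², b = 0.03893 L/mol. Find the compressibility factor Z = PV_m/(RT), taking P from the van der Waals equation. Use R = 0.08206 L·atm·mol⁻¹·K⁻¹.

Z ≈ 0.8361

P = RT/(V_m − b) − a/V_m² = (0.08206)(256.6)/(0.4116 − 0.03893) − 2.326/(0.4116)²
  = 21.057/0.37267 − 13.730 = 56.503 − 13.730 = 42.773 atm
Z = PV_m/(RT) = (42.773)(0.4116)/((0.08206)(256.6)) = 17.605/21.057 = 0.8361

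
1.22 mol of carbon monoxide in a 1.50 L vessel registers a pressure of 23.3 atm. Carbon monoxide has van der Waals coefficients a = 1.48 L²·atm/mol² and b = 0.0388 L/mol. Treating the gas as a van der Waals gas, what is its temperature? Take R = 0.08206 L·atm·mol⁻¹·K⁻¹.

T = (P + a n²/V²)(V − nb)/(nR)
P + a n²/V² = 23.3 + (1.48)(1.22)²/(1.50)² = 24.279 atm
V − nb = 1.50 − (1.22)(0.0388) = 1.4527 L
T = (24.279)(1.4527)/((1.22)(0.08206)) = 352.3 K

T ≈ 352.3 K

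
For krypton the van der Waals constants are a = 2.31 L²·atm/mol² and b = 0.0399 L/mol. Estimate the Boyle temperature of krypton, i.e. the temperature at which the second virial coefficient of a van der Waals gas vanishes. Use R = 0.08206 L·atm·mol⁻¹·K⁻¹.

For a van der Waals gas the second virial coefficient B₂ = b − a/(RT) vanishes at T_B = a/(Rb).
T_B = 2.31/(0.08206×0.0399) = 2.31/0.0032742 = 705.5 K

T_B ≈ 705.5 K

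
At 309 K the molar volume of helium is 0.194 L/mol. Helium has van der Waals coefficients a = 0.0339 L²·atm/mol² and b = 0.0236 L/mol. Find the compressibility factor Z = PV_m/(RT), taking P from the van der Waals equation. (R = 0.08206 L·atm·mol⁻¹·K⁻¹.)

P = RT/(V_m − b) − a/V_m² = (0.08206)(309)/(0.194 − 0.0236) − 0.0339/(0.194)²
  = 25.357/0.17040 − 0.90073 = 148.81 − 0.90073 = 147.91 atm
Z = PV_m/(RT) = (147.91)(0.194)/((0.08206)(309)) = 28.695/25.357 = 1.132

Z ≈ 1.132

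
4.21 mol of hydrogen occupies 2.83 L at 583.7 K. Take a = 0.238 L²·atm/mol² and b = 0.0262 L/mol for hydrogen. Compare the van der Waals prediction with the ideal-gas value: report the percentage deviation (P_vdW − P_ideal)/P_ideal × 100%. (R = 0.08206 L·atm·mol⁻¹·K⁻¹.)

Ideal: P_ideal = nRT/V = (4.21)(0.08206)(583.7)/2.83 = 71.2552 atm
vdW: P = nRT/(V − nb) − a n²/V² = 201.652/2.71970 − 4.21834/8.00890 = 74.1449 − 0.526707 = 73.6182 atm
% deviation = (73.6182 − 71.2552)/71.2552 × 100% = 3.32%

3.32 %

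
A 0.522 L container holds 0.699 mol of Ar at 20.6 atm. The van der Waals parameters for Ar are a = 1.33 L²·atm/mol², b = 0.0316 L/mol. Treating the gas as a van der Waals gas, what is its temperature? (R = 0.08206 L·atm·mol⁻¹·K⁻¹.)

T = (P + a n²/V²)(V − nb)/(nR)
P + a n²/V² = 20.6 + (1.33)(0.699)²/(0.522)² = 22.985 atm
V − nb = 0.522 − (0.699)(0.0316) = 0.49991 L
T = (22.985)(0.49991)/((0.699)(0.08206)) = 200.3 K

T ≈ 200.3 K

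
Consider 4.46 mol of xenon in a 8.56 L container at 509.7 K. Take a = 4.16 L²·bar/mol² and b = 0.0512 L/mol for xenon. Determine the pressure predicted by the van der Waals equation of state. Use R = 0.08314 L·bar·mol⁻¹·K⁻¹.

P = nRT/(V − nb) − a n²/V²
nRT/(V − nb) = (4.46)(0.08314)(509.7)/(8.56 − 4.46×0.0512) = 189.00/8.3316 = 22.685 bar
a n²/V² = (4.16)(4.46)²/(8.56)² = 1.1293 bar
P = 22.685 − 1.1293 = 21.56 bar

P ≈ 21.56 bar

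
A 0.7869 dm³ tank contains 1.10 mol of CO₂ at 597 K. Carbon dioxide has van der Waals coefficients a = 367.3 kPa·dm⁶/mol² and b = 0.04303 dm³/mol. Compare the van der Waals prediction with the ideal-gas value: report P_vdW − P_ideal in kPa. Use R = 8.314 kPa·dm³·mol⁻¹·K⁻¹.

Ideal: P_ideal = nRT/V = (1.10)(8.314)(597)/0.7869 = 6938.37 kPa
vdW: P = nRT/(V − nb) − a n²/V² = 5459.80/0.739567 − 444.433/0.619212 = 7382.43 − 717.740 = 6664.69 kPa
ΔP = 6664.69 − 6938.37 = -273.7 kPa

ΔP ≈ -273.7 kPa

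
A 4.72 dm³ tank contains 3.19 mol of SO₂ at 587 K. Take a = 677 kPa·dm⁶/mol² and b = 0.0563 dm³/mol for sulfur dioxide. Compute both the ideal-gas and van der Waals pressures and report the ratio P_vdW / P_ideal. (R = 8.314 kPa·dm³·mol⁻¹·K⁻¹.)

P_vdW / P_ideal ≈ 0.9458

Ideal: P_ideal = nRT/V = (3.19)(8.314)(587)/4.72 = 3298.35 kPa
vdW: P = nRT/(V − nb) − a n²/V² = 15568.2/4.54040 − 6889.22/22.2784 = 3428.82 − 309.233 = 3119.59 kPa
Ratio = 3119.59/3298.35 = 0.9458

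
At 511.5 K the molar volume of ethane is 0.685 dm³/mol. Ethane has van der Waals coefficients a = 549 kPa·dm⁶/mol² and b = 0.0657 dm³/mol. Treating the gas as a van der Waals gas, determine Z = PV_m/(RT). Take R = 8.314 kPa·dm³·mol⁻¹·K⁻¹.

P = RT/(V_m − b) − a/V_m² = (8.314)(511.5)/(0.685 − 0.0657) − 549/(0.685)²
  = 4252.6/0.61930 − 1170.0 = 6866.8 − 1170.0 = 5696.8 kPa
Z = PV_m/(RT) = (5696.8)(0.685)/((8.314)(511.5)) = 3902.3/4252.6 = 0.9176

Z ≈ 0.9176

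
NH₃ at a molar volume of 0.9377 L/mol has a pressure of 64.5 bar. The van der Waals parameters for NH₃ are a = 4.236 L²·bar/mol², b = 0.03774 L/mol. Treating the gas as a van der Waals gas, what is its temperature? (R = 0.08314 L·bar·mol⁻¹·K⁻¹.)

T = (P + a/V_m²)(V_m − b)/R
P + a/V_m² = 64.5 + 4.236/(0.9377)² = 69.318 bar
V_m − b = 0.9377 − 0.03774 = 0.89996 L/mol
T = (69.318)(0.89996)/0.08314 = 750.3 K

T ≈ 750.3 K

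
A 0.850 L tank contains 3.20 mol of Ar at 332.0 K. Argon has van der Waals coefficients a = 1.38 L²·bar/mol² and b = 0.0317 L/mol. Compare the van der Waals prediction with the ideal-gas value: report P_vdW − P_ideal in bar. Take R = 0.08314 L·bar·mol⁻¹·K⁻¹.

Ideal: P_ideal = nRT/V = (3.20)(0.08314)(332.0)/0.850 = 103.915 bar
vdW: P = nRT/(V − nb) − a n²/V² = 88.3279/0.748560 − 14.1312/0.722500 = 117.997 − 19.5588 = 98.438 bar
ΔP = 98.438 − 103.915 = -5.48 bar

ΔP ≈ -5.48 bar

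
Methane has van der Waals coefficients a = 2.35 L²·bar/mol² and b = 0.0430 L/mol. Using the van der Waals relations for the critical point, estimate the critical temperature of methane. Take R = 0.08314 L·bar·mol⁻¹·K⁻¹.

T_c ≈ 194.8 K

For a van der Waals gas, T_c = 8a/(27Rb).
T_c = 8×2.35/(27×0.08314×0.0430) = 18.800/0.096526 = 194.8 K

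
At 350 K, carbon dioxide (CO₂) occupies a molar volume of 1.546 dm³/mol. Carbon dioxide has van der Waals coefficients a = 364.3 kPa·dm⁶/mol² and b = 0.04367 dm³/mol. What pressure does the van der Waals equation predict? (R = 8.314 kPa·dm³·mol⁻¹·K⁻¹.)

P = RT/(V_m − b) − a/V_m²
RT/(V_m − b) = (8.314)(350)/(1.546 − 0.04367) = 2909.9/1.5023 = 1937.0 kPa
a/V_m² = 364.3/(1.546)² = 152.42 kPa
P = 1937.0 − 152.42 = 1785 kPa

P ≈ 1785 kPa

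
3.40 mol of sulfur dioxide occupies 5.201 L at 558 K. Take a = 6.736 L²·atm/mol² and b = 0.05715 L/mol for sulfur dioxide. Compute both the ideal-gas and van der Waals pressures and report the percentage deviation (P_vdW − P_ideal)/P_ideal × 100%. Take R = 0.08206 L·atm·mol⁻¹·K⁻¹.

-5.74 %

Ideal: P_ideal = nRT/V = (3.40)(0.08206)(558)/5.201 = 29.9335 atm
vdW: P = nRT/(V − nb) − a n²/V² = 155.684/5.00669 − 77.8682/27.0504 = 31.0952 − 2.87863 = 28.2166 atm
% deviation = (28.2166 − 29.9335)/29.9335 × 100% = -5.74%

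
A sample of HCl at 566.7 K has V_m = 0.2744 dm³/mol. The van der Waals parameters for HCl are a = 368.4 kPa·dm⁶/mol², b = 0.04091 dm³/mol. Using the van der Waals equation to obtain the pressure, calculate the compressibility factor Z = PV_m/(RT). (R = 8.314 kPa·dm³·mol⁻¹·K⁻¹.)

Z ≈ 0.8903

P = RT/(V_m − b) − a/V_m² = (8.314)(566.7)/(0.2744 − 0.04091) − 368.4/(0.2744)²
  = 4711.5/0.23349 − 4892.7 = 20179 − 4892.7 = 15286 kPa
Z = PV_m/(RT) = (15286)(0.2744)/((8.314)(566.7)) = 4194.5/4711.5 = 0.8903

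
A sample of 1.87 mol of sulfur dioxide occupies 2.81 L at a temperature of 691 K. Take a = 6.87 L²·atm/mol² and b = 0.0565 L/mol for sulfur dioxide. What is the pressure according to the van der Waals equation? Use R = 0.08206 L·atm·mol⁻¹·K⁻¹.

P = nRT/(V − nb) − a n²/V²
nRT/(V − nb) = (1.87)(0.08206)(691)/(2.81 − 1.87×0.0565) = 106.04/2.7043 = 39.212 atm
a n²/V² = (6.87)(1.87)²/(2.81)² = 3.0425 atm
P = 39.212 − 3.0425 = 36.17 atm

P ≈ 36.17 atm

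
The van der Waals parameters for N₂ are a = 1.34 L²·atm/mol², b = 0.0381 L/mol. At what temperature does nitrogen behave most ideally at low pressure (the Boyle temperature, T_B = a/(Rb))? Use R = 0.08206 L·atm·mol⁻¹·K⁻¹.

For a van der Waals gas the second virial coefficient B₂ = b − a/(RT) vanishes at T_B = a/(Rb).
T_B = 1.34/(0.08206×0.0381) = 1.34/0.0031265 = 428.6 K

T_B ≈ 428.6 K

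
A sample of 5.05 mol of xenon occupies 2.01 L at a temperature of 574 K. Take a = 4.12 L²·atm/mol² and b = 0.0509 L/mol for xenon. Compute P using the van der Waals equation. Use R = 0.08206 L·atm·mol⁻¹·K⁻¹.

P = nRT/(V − nb) − a n²/V²
nRT/(V − nb) = (5.05)(0.08206)(574)/(2.01 − 5.05×0.0509) = 237.87/1.7530 = 135.69 atm
a n²/V² = (4.12)(5.05)²/(2.01)² = 26.007 atm
P = 135.69 − 26.007 = 109.7 atm

P ≈ 109.7 atm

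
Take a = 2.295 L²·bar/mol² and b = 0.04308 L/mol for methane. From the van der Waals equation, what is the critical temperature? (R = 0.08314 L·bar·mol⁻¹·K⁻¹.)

For a van der Waals gas, T_c = 8a/(27Rb).
T_c = 8×2.295/(27×0.08314×0.04308) = 18.360/0.096705 = 189.9 K

T_c ≈ 189.9 K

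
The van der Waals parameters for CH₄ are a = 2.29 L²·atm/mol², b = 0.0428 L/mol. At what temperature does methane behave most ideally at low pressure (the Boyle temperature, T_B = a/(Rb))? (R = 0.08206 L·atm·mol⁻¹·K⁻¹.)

T_B ≈ 652.0 K

For a van der Waals gas the second virial coefficient B₂ = b − a/(RT) vanishes at T_B = a/(Rb).
T_B = 2.29/(0.08206×0.0428) = 2.29/0.0035122 = 652.0 K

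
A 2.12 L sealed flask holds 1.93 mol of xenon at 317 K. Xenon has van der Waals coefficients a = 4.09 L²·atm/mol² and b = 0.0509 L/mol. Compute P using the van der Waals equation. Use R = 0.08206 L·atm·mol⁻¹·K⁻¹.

P ≈ 21.44 atm

P = nRT/(V − nb) − a n²/V²
nRT/(V − nb) = (1.93)(0.08206)(317)/(2.12 − 1.93×0.0509) = 50.205/2.0218 = 24.832 atm
a n²/V² = (4.09)(1.93)²/(2.12)² = 3.3897 atm
P = 24.832 − 3.3897 = 21.44 atm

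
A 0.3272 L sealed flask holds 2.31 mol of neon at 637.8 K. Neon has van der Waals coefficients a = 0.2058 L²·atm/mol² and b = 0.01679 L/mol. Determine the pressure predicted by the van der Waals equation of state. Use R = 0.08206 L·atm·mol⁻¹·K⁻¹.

P = nRT/(V − nb) − a n²/V²
nRT/(V − nb) = (2.31)(0.08206)(637.8)/(0.3272 − 2.31×0.01679) = 120.90/0.28842 = 419.18 atm
a n²/V² = (0.2058)(2.31)²/(0.3272)² = 10.258 atm
P = 419.18 − 10.258 = 408.9 atm

P ≈ 408.9 atm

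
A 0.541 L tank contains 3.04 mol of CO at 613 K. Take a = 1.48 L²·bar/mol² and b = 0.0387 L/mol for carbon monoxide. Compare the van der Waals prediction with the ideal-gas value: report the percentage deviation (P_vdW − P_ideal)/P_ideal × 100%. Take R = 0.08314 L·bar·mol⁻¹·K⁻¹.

Ideal: P_ideal = nRT/V = (3.04)(0.08314)(613)/0.541 = 286.383 bar
vdW: P = nRT/(V − nb) − a n²/V² = 154.933/0.423352 − 13.6776/0.292681 = 365.967 − 46.7321 = 319.235 bar
% deviation = (319.235 − 286.383)/286.383 × 100% = 11.47%

11.47 %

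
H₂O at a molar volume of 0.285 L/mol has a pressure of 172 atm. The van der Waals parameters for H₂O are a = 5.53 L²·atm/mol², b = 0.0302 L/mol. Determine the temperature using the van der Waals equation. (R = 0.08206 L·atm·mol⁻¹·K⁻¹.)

T ≈ 745.5 K

T = (P + a/V_m²)(V_m − b)/R
P + a/V_m² = 172 + 5.53/(0.285)² = 240.08 atm
V_m − b = 0.285 − 0.0302 = 0.25480 L/mol
T = (240.08)(0.25480)/0.08206 = 745.5 K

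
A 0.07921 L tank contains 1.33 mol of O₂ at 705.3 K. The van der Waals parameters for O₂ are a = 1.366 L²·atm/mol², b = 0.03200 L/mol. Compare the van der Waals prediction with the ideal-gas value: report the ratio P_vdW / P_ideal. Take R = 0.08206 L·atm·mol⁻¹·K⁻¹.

Ideal: P_ideal = nRT/V = (1.33)(0.08206)(705.3)/0.07921 = 971.800 atm
vdW: P = nRT/(V − nb) − a n²/V² = 76.9763/0.0366500 − 2.41632/0.00627422 = 2100.31 − 385.119 = 1715.19 atm
Ratio = 1715.19/971.800 = 1.765

P_vdW / P_ideal ≈ 1.765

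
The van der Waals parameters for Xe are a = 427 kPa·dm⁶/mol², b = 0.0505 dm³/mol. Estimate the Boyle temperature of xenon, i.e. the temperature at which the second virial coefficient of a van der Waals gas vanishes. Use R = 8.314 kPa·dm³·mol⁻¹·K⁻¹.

For a van der Waals gas the second virial coefficient B₂ = b − a/(RT) vanishes at T_B = a/(Rb).
T_B = 427/(8.314×0.0505) = 427/0.41986 = 1017 K

T_B ≈ 1017 K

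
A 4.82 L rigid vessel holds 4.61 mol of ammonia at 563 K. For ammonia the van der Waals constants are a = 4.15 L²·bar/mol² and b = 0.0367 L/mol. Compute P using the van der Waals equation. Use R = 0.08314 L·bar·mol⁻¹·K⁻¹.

P ≈ 42.60 bar

P = nRT/(V − nb) − a n²/V²
nRT/(V − nb) = (4.61)(0.08314)(563)/(4.82 − 4.61×0.0367) = 215.78/4.6508 = 46.396 bar
a n²/V² = (4.15)(4.61)²/(4.82)² = 3.7963 bar
P = 46.396 − 3.7963 = 42.60 bar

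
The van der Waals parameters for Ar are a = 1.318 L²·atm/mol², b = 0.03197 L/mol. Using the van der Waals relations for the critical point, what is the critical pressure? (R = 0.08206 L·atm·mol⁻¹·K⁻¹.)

For a van der Waals gas, P_c = a/(27b²).
P_c = 1.318/(27×(0.03197)²) = 1.318/0.027596 = 47.76 atm

P_c ≈ 47.76 atm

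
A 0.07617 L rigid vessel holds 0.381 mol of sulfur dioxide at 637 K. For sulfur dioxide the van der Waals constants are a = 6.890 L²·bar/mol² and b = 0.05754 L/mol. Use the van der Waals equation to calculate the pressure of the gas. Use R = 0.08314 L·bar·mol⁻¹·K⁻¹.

P ≈ 199.6 bar

P = nRT/(V − nb) − a n²/V²
nRT/(V − nb) = (0.381)(0.08314)(637)/(0.07617 − 0.381×0.05754) = 20.178/0.054247 = 371.97 bar
a n²/V² = (6.890)(0.381)²/(0.07617)² = 172.39 bar
P = 371.97 − 172.39 = 199.6 bar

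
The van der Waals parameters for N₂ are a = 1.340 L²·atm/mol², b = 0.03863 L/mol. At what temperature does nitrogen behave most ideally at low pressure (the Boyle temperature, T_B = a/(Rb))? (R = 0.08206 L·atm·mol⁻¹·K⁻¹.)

For a van der Waals gas the second virial coefficient B₂ = b − a/(RT) vanishes at T_B = a/(Rb).
T_B = 1.340/(0.08206×0.03863) = 1.340/0.0031700 = 422.7 K

T_B ≈ 422.7 K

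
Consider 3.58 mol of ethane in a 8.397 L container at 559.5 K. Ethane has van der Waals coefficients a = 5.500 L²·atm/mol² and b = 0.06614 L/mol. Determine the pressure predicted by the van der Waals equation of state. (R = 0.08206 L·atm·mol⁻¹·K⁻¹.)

P = nRT/(V − nb) − a n²/V²
nRT/(V − nb) = (3.58)(0.08206)(559.5)/(8.397 − 3.58×0.06614) = 164.37/8.1602 = 20.143 atm
a n²/V² = (5.500)(3.58)²/(8.397)² = 0.99972 atm
P = 20.143 − 0.99972 = 19.14 atm

P ≈ 19.14 atm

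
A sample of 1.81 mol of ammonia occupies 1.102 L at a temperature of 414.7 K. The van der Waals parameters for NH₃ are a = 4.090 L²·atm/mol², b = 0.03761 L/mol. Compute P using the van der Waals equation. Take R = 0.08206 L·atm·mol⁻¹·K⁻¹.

P = nRT/(V − nb) − a n²/V²
nRT/(V − nb) = (1.81)(0.08206)(414.7)/(1.102 − 1.81×0.03761) = 61.595/1.0339 = 59.575 atm
a n²/V² = (4.090)(1.81)²/(1.102)² = 11.034 atm
P = 59.575 − 11.034 = 48.54 atm

P ≈ 48.54 atm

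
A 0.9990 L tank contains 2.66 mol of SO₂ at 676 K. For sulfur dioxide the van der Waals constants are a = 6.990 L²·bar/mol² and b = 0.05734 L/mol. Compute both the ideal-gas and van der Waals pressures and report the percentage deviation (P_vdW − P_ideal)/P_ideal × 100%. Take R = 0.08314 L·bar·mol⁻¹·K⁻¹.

Ideal: P_ideal = nRT/V = (2.66)(0.08314)(676)/0.9990 = 149.649 bar
vdW: P = nRT/(V − nb) − a n²/V² = 149.499/0.846476 − 49.4584/0.998001 = 176.613 − 49.5575 = 127.056 bar
% deviation = (127.056 − 149.649)/149.649 × 100% = -15.10%

-15.10 %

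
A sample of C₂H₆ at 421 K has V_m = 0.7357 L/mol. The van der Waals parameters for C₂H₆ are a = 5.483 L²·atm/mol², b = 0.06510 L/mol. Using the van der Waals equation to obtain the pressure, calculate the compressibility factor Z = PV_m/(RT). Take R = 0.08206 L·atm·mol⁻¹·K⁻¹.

P = RT/(V_m − b) − a/V_m² = (0.08206)(421)/(0.7357 − 0.06510) − 5.483/(0.7357)²
  = 34.547/0.67060 − 10.130 = 51.517 − 10.130 = 41.387 atm
Z = PV_m/(RT) = (41.387)(0.7357)/((0.08206)(421)) = 30.448/34.547 = 0.8814

Z ≈ 0.8814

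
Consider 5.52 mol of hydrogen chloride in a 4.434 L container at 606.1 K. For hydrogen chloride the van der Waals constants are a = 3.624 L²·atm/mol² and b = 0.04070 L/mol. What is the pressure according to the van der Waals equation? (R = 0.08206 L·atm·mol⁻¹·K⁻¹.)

P ≈ 59.61 atm

P = nRT/(V − nb) − a n²/V²
nRT/(V − nb) = (5.52)(0.08206)(606.1)/(4.434 − 5.52×0.04070) = 274.55/4.2093 = 65.225 atm
a n²/V² = (3.624)(5.52)²/(4.434)² = 5.6166 atm
P = 65.225 − 5.6166 = 59.61 atm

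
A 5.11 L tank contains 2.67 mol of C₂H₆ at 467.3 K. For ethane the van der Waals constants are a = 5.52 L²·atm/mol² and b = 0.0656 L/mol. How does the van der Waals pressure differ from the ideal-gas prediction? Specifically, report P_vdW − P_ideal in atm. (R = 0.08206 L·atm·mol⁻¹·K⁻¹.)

ΔP ≈ -0.796 atm

Ideal: P_ideal = nRT/V = (2.67)(0.08206)(467.3)/5.11 = 20.0363 atm
vdW: P = nRT/(V − nb) − a n²/V² = 102.386/4.93485 − 39.3515/26.1121 = 20.7475 − 1.50702 = 19.2405 atm
ΔP = 19.2405 − 20.0363 = -0.796 atm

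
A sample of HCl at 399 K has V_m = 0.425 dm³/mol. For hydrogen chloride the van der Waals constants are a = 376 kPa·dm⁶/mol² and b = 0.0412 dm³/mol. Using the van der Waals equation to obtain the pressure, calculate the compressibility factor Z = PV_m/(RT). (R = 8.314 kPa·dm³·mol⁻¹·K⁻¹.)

Z ≈ 0.8407

P = RT/(V_m − b) − a/V_m² = (8.314)(399)/(0.425 − 0.0412) − 376/(0.425)²
  = 3317.3/0.38380 − 2081.7 = 8643.3 − 2081.7 = 6561.6 kPa
Z = PV_m/(RT) = (6561.6)(0.425)/((8.314)(399)) = 2788.7/3317.3 = 0.8407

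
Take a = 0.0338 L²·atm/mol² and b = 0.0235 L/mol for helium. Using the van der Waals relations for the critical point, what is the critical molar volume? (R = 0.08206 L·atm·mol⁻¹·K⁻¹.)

For a van der Waals gas, V_m,c = 3b.
V_m,c = 3×0.0235 = 0.07050 L/mol

V_m,c ≈ 0.07050 L/mol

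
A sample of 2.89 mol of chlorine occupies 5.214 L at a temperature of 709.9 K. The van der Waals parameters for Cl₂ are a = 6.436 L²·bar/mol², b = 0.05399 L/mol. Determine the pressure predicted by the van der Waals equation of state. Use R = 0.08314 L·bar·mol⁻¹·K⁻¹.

P ≈ 31.75 bar

P = nRT/(V − nb) − a n²/V²
nRT/(V − nb) = (2.89)(0.08314)(709.9)/(5.214 − 2.89×0.05399) = 170.57/5.0580 = 33.723 bar
a n²/V² = (6.436)(2.89)²/(5.214)² = 1.9773 bar
P = 33.723 − 1.9773 = 31.75 bar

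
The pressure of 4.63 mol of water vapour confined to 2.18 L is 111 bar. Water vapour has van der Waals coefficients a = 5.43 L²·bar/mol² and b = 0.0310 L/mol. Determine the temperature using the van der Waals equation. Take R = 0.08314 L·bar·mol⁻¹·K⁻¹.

T ≈ 716.8 K

T = (P + a n²/V²)(V − nb)/(nR)
P + a n²/V² = 111 + (5.43)(4.63)²/(2.18)² = 135.49 bar
V − nb = 2.18 − (4.63)(0.0310) = 2.0365 L
T = (135.49)(2.0365)/((4.63)(0.08314)) = 716.8 K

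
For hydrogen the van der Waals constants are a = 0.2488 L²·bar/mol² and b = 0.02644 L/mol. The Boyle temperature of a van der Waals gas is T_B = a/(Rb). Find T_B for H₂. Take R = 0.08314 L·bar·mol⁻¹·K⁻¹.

For a van der Waals gas the second virial coefficient B₂ = b − a/(RT) vanishes at T_B = a/(Rb).
T_B = 0.2488/(0.08314×0.02644) = 0.2488/0.0021982 = 113.2 K

T_B ≈ 113.2 K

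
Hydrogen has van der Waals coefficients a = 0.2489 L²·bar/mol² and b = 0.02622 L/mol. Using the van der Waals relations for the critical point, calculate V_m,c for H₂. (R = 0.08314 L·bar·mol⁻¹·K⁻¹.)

V_m,c ≈ 0.07866 L/mol

For a van der Waals gas, V_m,c = 3b.
V_m,c = 3×0.02622 = 0.07866 L/mol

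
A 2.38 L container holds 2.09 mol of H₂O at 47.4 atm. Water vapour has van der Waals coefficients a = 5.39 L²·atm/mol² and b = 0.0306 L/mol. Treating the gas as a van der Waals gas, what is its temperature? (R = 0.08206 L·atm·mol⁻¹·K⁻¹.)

T ≈ 696.2 K

T = (P + a n²/V²)(V − nb)/(nR)
P + a n²/V² = 47.4 + (5.39)(2.09)²/(2.38)² = 51.556 atm
V − nb = 2.38 − (2.09)(0.0306) = 2.3160 L
T = (51.556)(2.3160)/((2.09)(0.08206)) = 696.2 K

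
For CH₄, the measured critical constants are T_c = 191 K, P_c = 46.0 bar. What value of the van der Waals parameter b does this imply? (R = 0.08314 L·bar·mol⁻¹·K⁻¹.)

b ≈ 0.04315 L/mol

From T_c = 8a/(27Rb) and P_c = a/(27b²): b = R T_c/(8 P_c).
b = (0.08314)(191)/(8×46.0) = 15.880/368.00 = 0.04315 L/mol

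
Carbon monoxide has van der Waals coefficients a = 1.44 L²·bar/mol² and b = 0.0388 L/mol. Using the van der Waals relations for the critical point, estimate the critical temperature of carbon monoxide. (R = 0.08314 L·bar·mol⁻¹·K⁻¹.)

T_c ≈ 132.3 K

For a van der Waals gas, T_c = 8a/(27Rb).
T_c = 8×1.44/(27×0.08314×0.0388) = 11.520/0.087097 = 132.3 K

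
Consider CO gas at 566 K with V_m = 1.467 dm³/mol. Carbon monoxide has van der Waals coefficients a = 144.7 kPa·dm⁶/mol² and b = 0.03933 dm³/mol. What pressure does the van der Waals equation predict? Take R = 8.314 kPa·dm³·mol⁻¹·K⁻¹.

P ≈ 3229 kPa

P = RT/(V_m − b) − a/V_m²
RT/(V_m − b) = (8.314)(566)/(1.467 − 0.03933) = 4705.7/1.4277 = 3296.0 kPa
a/V_m² = 144.7/(1.467)² = 67.237 kPa
P = 3296.0 − 67.237 = 3229 kPa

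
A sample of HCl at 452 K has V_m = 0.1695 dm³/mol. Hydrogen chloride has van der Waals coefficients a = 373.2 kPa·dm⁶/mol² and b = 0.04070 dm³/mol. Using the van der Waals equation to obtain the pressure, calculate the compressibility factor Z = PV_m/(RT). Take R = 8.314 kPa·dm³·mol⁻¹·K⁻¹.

P = RT/(V_m − b) − a/V_m² = (8.314)(452)/(0.1695 − 0.04070) − 373.2/(0.1695)²
  = 3757.9/0.12880 − 12990 = 29176 − 12990 = 16186 kPa
Z = PV_m/(RT) = (16186)(0.1695)/((8.314)(452)) = 2743.5/3757.9 = 0.7301

Z ≈ 0.7301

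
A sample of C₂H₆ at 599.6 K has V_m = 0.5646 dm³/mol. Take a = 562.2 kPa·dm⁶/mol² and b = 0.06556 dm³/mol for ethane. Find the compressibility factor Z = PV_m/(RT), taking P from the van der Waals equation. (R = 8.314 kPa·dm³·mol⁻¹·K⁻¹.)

P = RT/(V_m − b) − a/V_m² = (8.314)(599.6)/(0.5646 − 0.06556) − 562.2/(0.5646)²
  = 4985.1/0.49904 − 1763.6 = 9989.4 − 1763.6 = 8225.8 kPa
Z = PV_m/(RT) = (8225.8)(0.5646)/((8.314)(599.6)) = 4644.3/4985.1 = 0.9316

Z ≈ 0.9316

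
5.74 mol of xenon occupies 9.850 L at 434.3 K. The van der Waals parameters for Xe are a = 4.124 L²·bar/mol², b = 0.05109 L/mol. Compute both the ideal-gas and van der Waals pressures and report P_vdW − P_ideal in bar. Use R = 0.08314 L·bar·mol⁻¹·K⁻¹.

ΔP ≈ -0.755 bar

Ideal: P_ideal = nRT/V = (5.74)(0.08314)(434.3)/9.850 = 21.0414 bar
vdW: P = nRT/(V − nb) − a n²/V² = 207.258/9.55674 − 135.876/97.0225 = 21.6871 − 1.40046 = 20.2866 bar
ΔP = 20.2866 − 21.0414 = -0.755 bar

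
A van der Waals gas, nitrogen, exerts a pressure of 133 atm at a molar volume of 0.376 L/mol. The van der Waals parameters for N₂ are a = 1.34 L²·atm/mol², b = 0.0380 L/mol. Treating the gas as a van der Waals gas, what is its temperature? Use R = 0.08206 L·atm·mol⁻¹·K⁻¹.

T ≈ 586.9 K

T = (P + a/V_m²)(V_m − b)/R
P + a/V_m² = 133 + 1.34/(0.376)² = 142.48 atm
V_m − b = 0.376 − 0.0380 = 0.33800 L/mol
T = (142.48)(0.33800)/0.08206 = 586.9 K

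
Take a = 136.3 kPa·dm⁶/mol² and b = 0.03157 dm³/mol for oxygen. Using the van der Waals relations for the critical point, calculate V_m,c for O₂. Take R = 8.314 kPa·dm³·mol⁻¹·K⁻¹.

V_m,c ≈ 0.09471 dm³/mol

For a van der Waals gas, V_m,c = 3b.
V_m,c = 3×0.03157 = 0.09471 dm³/mol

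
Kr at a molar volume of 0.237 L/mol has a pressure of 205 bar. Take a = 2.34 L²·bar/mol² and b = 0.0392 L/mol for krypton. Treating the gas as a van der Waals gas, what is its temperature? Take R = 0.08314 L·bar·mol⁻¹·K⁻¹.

T ≈ 586.8 K

T = (P + a/V_m²)(V_m − b)/R
P + a/V_m² = 205 + 2.34/(0.237)² = 246.66 bar
V_m − b = 0.237 − 0.0392 = 0.19780 L/mol
T = (246.66)(0.19780)/0.08314 = 586.8 K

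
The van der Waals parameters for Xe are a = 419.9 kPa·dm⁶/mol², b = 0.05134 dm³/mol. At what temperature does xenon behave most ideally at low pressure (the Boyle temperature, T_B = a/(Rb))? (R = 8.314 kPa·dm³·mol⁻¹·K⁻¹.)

For a van der Waals gas the second virial coefficient B₂ = b − a/(RT) vanishes at T_B = a/(Rb).
T_B = 419.9/(8.314×0.05134) = 419.9/0.42684 = 983.7 K

T_B ≈ 983.7 K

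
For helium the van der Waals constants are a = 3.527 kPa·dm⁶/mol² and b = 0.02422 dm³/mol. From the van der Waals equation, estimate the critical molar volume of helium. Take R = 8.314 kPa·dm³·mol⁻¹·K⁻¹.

V_m,c ≈ 0.07266 dm³/mol

For a van der Waals gas, V_m,c = 3b.
V_m,c = 3×0.02422 = 0.07266 dm³/mol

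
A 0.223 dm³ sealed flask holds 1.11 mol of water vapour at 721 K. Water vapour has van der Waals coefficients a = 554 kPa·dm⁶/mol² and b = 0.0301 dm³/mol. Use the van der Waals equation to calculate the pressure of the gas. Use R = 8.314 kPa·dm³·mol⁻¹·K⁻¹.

P = nRT/(V − nb) − a n²/V²
nRT/(V − nb) = (1.11)(8.314)(721)/(0.223 − 1.11×0.0301) = 6653.8/0.18959 = 35096 kPa
a n²/V² = (554)(1.11)²/(0.223)² = 13726 kPa
P = 35096 − 13726 = 21370 kPa

P ≈ 21370 kPa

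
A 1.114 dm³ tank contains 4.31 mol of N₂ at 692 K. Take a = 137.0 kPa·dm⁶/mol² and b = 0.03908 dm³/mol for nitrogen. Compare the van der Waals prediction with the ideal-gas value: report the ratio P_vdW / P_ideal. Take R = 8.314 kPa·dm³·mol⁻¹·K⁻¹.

P_vdW / P_ideal ≈ 1.086

Ideal: P_ideal = nRT/V = (4.31)(8.314)(692)/1.114 = 22259.1 kPa
vdW: P = nRT/(V − nb) − a n²/V² = 24796.7/0.945565 − 2544.93/1.24100 = 26224.2 − 2050.71 = 24173.5 kPa
Ratio = 24173.5/22259.1 = 1.086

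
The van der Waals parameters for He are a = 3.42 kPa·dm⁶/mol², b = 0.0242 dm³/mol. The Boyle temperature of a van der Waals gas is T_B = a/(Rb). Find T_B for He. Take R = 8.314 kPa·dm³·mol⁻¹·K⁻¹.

T_B ≈ 17.00 K

For a van der Waals gas the second virial coefficient B₂ = b − a/(RT) vanishes at T_B = a/(Rb).
T_B = 3.42/(8.314×0.0242) = 3.42/0.20120 = 17.00 K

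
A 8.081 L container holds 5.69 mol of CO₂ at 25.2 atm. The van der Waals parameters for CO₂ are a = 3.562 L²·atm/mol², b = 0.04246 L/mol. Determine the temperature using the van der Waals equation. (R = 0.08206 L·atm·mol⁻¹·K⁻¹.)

T = (P + a n²/V²)(V − nb)/(nR)
P + a n²/V² = 25.2 + (3.562)(5.69)²/(8.081)² = 26.966 atm
V − nb = 8.081 − (5.69)(0.04246) = 7.8394 L
T = (26.966)(7.8394)/((5.69)(0.08206)) = 452.7 K

T ≈ 452.7 K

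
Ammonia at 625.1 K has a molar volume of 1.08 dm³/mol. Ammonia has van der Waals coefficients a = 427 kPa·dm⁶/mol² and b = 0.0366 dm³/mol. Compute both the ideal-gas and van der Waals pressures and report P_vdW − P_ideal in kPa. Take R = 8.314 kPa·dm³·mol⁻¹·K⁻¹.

Ideal: P_ideal = RT/V_m = (8.314)(625.1)/1.08 = 4812.11 kPa
vdW: P = RT/(V_m − b) − a/V_m² = 5197.08/1.04340 − 427/1.16640 = 4980.91 − 366.084 = 4614.83 kPa
ΔP = 4614.83 − 4812.11 = -197.3 kPa

ΔP ≈ -197.3 kPa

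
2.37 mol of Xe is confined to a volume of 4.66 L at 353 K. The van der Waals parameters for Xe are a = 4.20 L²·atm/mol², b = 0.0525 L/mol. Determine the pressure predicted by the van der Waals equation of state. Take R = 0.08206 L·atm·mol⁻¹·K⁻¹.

P ≈ 14.05 atm

P = nRT/(V − nb) − a n²/V²
nRT/(V − nb) = (2.37)(0.08206)(353)/(4.66 − 2.37×0.0525) = 68.652/4.5356 = 15.136 atm
a n²/V² = (4.20)(2.37)²/(4.66)² = 1.0864 atm
P = 15.136 − 1.0864 = 14.05 atm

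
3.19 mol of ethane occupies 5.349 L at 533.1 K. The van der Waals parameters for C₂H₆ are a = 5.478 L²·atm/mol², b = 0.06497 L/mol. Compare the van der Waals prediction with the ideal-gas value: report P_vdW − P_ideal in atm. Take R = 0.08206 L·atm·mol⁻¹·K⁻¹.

ΔP ≈ -0.897 atm

Ideal: P_ideal = nRT/V = (3.19)(0.08206)(533.1)/5.349 = 26.0891 atm
vdW: P = nRT/(V − nb) − a n²/V² = 139.550/5.14175 − 55.7447/28.6118 = 27.1406 − 1.94831 = 25.1923 atm
ΔP = 25.1923 − 26.0891 = -0.897 atm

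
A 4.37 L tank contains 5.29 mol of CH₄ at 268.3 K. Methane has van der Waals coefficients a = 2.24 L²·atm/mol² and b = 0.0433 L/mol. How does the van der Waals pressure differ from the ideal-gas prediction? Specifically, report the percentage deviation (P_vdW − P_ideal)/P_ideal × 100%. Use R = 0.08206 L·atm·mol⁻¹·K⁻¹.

Ideal: P_ideal = nRT/V = (5.29)(0.08206)(268.3)/4.37 = 26.6518 atm
vdW: P = nRT/(V − nb) − a n²/V² = 116.468/4.14094 − 62.6844/19.0969 = 28.1260 − 3.28244 = 24.8436 atm
% deviation = (24.8436 − 26.6518)/26.6518 × 100% = -6.78%

-6.78 %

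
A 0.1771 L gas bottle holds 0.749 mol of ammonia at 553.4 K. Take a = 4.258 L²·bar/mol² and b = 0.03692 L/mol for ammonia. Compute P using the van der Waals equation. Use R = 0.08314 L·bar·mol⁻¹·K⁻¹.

P ≈ 154.4 bar

P = nRT/(V − nb) − a n²/V²
nRT/(V − nb) = (0.749)(0.08314)(553.4)/(0.1771 − 0.749×0.03692) = 34.461/0.14945 = 230.59 bar
a n²/V² = (4.258)(0.749)²/(0.1771)² = 76.161 bar
P = 230.59 − 76.161 = 154.4 bar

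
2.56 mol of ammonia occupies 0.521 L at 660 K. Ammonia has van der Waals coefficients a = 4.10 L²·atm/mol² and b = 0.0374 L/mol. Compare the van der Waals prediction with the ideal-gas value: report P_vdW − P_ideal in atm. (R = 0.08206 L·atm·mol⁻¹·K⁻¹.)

ΔP ≈ -39.07 atm

Ideal: P_ideal = nRT/V = (2.56)(0.08206)(660)/0.521 = 266.120 atm
vdW: P = nRT/(V − nb) − a n²/V² = 138.649/0.425256 − 26.8698/0.271441 = 326.037 − 98.9895 = 227.048 atm
ΔP = 227.048 − 266.120 = -39.07 atm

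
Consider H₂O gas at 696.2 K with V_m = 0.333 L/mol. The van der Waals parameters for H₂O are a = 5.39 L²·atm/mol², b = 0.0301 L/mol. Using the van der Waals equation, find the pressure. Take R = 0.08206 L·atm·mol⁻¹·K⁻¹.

P = RT/(V_m − b) − a/V_m²
RT/(V_m − b) = (0.08206)(696.2)/(0.333 − 0.0301) = 57.130/0.30290 = 188.61 atm
a/V_m² = 5.39/(0.333)² = 48.607 atm
P = 188.61 − 48.607 = 140.0 atm

P ≈ 140.0 atm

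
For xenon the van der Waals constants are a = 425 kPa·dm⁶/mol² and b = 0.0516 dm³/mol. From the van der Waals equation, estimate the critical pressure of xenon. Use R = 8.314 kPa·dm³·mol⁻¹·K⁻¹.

P_c ≈ 5912 kPa

For a van der Waals gas, P_c = a/(27b²).
P_c = 425/(27×(0.0516)²) = 425/0.071889 = 5912 kPa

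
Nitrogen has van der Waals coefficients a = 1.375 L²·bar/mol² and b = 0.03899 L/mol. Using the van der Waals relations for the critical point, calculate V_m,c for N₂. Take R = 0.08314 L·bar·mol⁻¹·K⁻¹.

For a van der Waals gas, V_m,c = 3b.
V_m,c = 3×0.03899 = 0.1170 L/mol

V_m,c ≈ 0.1170 L/mol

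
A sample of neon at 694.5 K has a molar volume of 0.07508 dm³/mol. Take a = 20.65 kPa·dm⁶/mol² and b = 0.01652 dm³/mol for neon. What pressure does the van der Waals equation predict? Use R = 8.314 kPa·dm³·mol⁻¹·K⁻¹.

P = RT/(V_m − b) − a/V_m²
RT/(V_m − b) = (8.314)(694.5)/(0.07508 − 0.01652) = 5774.1/0.058560 = 98601 kPa
a/V_m² = 20.65/(0.07508)² = 3663.3 kPa
P = 98601 − 3663.3 = 94938 kPa

P ≈ 94938 kPa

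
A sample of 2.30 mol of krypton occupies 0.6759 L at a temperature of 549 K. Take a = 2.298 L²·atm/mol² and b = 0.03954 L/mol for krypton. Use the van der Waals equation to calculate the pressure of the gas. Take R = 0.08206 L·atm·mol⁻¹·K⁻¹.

P ≈ 150.5 atm

P = nRT/(V − nb) − a n²/V²
nRT/(V − nb) = (2.30)(0.08206)(549)/(0.6759 − 2.30×0.03954) = 103.62/0.58496 = 177.14 atm
a n²/V² = (2.298)(2.30)²/(0.6759)² = 26.610 atm
P = 177.14 − 26.610 = 150.5 atm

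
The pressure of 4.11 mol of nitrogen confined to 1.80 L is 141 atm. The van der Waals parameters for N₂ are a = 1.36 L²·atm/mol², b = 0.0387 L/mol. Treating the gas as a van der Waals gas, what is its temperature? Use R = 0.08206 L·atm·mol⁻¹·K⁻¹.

T ≈ 720.5 K

T = (P + a n²/V²)(V − nb)/(nR)
P + a n²/V² = 141 + (1.36)(4.11)²/(1.80)² = 148.09 atm
V − nb = 1.80 − (4.11)(0.0387) = 1.6409 L
T = (148.09)(1.6409)/((4.11)(0.08206)) = 720.5 K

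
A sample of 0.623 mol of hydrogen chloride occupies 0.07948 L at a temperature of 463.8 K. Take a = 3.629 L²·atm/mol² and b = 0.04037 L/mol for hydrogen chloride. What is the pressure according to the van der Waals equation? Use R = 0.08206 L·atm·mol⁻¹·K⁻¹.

P ≈ 213.5 atm

P = nRT/(V − nb) − a n²/V²
nRT/(V − nb) = (0.623)(0.08206)(463.8)/(0.07948 − 0.623×0.04037) = 23.711/0.054329 = 436.43 atm
a n²/V² = (3.629)(0.623)²/(0.07948)² = 222.97 atm
P = 436.43 − 222.97 = 213.5 atm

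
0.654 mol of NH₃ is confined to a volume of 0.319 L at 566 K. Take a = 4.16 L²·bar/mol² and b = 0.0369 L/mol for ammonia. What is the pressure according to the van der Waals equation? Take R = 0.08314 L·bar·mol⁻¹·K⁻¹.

P ≈ 86.89 bar

P = nRT/(V − nb) − a n²/V²
nRT/(V − nb) = (0.654)(0.08314)(566)/(0.319 − 0.654×0.0369) = 30.775/0.29487 = 104.37 bar
a n²/V² = (4.16)(0.654)²/(0.319)² = 17.485 bar
P = 104.37 − 17.485 = 86.89 bar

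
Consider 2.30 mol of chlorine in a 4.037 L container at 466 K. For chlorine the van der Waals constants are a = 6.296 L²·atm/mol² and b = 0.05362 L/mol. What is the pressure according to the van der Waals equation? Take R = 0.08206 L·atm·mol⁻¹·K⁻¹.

P = nRT/(V − nb) − a n²/V²
nRT/(V − nb) = (2.30)(0.08206)(466)/(4.037 − 2.30×0.05362) = 87.952/3.9137 = 22.473 atm
a n²/V² = (6.296)(2.30)²/(4.037)² = 2.0436 atm
P = 22.473 − 2.0436 = 20.43 atm

P ≈ 20.43 atm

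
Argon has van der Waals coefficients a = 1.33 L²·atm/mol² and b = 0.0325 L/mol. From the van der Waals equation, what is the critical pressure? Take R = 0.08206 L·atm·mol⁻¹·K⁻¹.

For a van der Waals gas, P_c = a/(27b²).
P_c = 1.33/(27×(0.0325)²) = 1.33/0.028519 = 46.64 atm

P_c ≈ 46.64 atm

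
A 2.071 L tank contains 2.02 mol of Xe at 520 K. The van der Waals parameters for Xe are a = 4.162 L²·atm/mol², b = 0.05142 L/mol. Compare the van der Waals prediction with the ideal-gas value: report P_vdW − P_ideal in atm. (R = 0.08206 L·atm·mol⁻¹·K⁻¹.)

ΔP ≈ -1.762 atm

Ideal: P_ideal = nRT/V = (2.02)(0.08206)(520)/2.071 = 41.6204 atm
vdW: P = nRT/(V − nb) − a n²/V² = 86.1958/1.96713 − 16.9826/4.28904 = 43.8180 − 3.95953 = 39.8585 atm
ΔP = 39.8585 − 41.6204 = -1.762 atm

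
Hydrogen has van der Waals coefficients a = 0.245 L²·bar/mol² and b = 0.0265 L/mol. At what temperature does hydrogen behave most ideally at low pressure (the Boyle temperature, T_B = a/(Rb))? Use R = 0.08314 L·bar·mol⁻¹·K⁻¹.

T_B ≈ 111.2 K

For a van der Waals gas the second virial coefficient B₂ = b − a/(RT) vanishes at T_B = a/(Rb).
T_B = 0.245/(0.08314×0.0265) = 0.245/0.0022032 = 111.2 K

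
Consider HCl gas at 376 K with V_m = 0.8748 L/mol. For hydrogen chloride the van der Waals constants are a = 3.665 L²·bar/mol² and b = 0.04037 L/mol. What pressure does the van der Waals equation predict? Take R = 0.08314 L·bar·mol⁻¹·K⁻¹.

P = RT/(V_m − b) − a/V_m²
RT/(V_m − b) = (0.08314)(376)/(0.8748 − 0.04037) = 31.261/0.83443 = 37.464 bar
a/V_m² = 3.665/(0.8748)² = 4.7891 bar
P = 37.464 − 4.7891 = 32.67 bar

P ≈ 32.67 bar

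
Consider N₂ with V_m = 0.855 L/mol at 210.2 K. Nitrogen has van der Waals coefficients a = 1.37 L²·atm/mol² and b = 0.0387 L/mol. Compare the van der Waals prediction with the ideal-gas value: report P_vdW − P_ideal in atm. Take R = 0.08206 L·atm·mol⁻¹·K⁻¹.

Ideal: P_ideal = RT/V_m = (0.08206)(210.2)/0.855 = 20.1743 atm
vdW: P = RT/(V_m − b) − a/V_m² = 17.2490/0.816300 − 1.37/0.731025 = 21.1307 − 1.87408 = 19.2566 atm
ΔP = 19.2566 − 20.1743 = -0.918 atm

ΔP ≈ -0.918 atm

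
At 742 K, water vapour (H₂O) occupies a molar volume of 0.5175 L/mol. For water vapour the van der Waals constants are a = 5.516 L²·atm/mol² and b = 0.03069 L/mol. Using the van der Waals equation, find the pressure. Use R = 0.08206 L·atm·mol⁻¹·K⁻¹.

P = RT/(V_m − b) − a/V_m²
RT/(V_m − b) = (0.08206)(742)/(0.5175 − 0.03069) = 60.889/0.48681 = 125.08 atm
a/V_m² = 5.516/(0.5175)² = 20.597 atm
P = 125.08 − 20.597 = 104.5 atm

P ≈ 104.5 atm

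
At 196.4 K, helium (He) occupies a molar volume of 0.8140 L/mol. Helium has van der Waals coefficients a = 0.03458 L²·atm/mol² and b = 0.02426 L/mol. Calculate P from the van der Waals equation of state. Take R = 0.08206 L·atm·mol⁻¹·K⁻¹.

P = RT/(V_m − b) − a/V_m²
RT/(V_m − b) = (0.08206)(196.4)/(0.8140 − 0.02426) = 16.117/0.78974 = 20.408 atm
a/V_m² = 0.03458/(0.8140)² = 0.052189 atm
P = 20.408 − 0.052189 = 20.36 atm

P ≈ 20.36 atm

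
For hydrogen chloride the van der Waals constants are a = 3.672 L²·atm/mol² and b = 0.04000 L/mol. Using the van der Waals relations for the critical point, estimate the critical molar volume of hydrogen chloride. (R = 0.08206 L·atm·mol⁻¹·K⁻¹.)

For a van der Waals gas, V_m,c = 3b.
V_m,c = 3×0.04000 = 0.1200 L/mol

V_m,c ≈ 0.1200 L/mol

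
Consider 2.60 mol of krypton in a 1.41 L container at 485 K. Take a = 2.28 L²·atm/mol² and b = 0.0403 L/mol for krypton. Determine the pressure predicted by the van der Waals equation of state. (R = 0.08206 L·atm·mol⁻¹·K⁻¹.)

P = nRT/(V − nb) − a n²/V²
nRT/(V − nb) = (2.60)(0.08206)(485)/(1.41 − 2.60×0.0403) = 103.48/1.3052 = 79.283 atm
a n²/V² = (2.28)(2.60)²/(1.41)² = 7.7525 atm
P = 79.283 − 7.7525 = 71.53 atm

P ≈ 71.53 atm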